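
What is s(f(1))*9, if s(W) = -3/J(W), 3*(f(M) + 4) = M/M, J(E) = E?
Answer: 81/11 ≈ 7.3636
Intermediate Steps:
f(M) = -11/3 (f(M) = -4 + (M/M)/3 = -4 + (⅓)*1 = -4 + ⅓ = -11/3)
s(W) = -3/W
s(f(1))*9 = -3/(-11/3)*9 = -3*(-3/11)*9 = (9/11)*9 = 81/11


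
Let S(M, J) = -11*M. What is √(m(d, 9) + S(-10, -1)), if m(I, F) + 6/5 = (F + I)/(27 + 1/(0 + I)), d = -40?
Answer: 2*√783321630/5395 ≈ 10.375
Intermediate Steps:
m(I, F) = -6/5 + (F + I)/(27 + 1/I) (m(I, F) = -6/5 + (F + I)/(27 + 1/(0 + I)) = -6/5 + (F + I)/(27 + 1/I))
√(m(d, 9) + S(-10, -1)) = √((-6 - 162*(-40) + 5*(-40)² + 5*9*(-40))/(5*(1 + 27*(-40))) - 11*(-10)) = √((-6 + 6480 + 5*1600 - 1800)/(5*(1 - 1080)) + 110) = √((⅕)*(-6 + 6480 + 8000 - 1800)/(-1079) + 110) = √((⅕)*(-1/1079)*12674 + 110) = √(-12674/5395 + 110) = √(580776/5395) = 2*√783321630/5395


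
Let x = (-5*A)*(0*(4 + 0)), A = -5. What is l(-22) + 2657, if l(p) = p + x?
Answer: 2635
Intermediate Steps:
x = 0 (x = (-5*(-5))*(0*(4 + 0)) = 25*(0*4) = 25*0 = 0)
l(p) = p (l(p) = p + 0 = p)
l(-22) + 2657 = -22 + 2657 = 2635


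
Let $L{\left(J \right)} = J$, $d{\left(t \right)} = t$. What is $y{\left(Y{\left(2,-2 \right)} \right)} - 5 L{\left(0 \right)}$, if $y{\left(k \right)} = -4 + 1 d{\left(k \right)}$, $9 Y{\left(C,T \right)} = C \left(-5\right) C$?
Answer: $- \frac{56}{9} \approx -6.2222$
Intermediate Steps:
$Y{\left(C,T \right)} = - \frac{5 C^{2}}{9}$ ($Y{\left(C,T \right)} = \frac{C \left(-5\right) C}{9} = \frac{- 5 C C}{9} = \frac{\left(-5\right) C^{2}}{9} = - \frac{5 C^{2}}{9}$)
$y{\left(k \right)} = -4 + k$ ($y{\left(k \right)} = -4 + 1 k = -4 + k$)
$y{\left(Y{\left(2,-2 \right)} \right)} - 5 L{\left(0 \right)} = \left(-4 - \frac{5 \cdot 2^{2}}{9}\right) - 0 = \left(-4 - \frac{20}{9}\right) + 0 = - \frac{56}{9} + 0 = - \frac{56}{9}$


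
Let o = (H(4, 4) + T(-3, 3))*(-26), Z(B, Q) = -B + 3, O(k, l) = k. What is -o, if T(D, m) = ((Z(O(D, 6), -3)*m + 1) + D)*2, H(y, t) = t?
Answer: 936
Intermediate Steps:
Z(B, Q) = 3 - B
T(D, m) = 2 + 2*D + 2*m*(3 - D) (T(D, m) = (((3 - D)*m + 1) + D)*2 = ((m*(3 - D) + 1) + D)*2 = ((1 + m*(3 - D)) + D)*2 = (1 + D + m*(3 - D))*2 = 2 + 2*D + 2*m*(3 - D))
o = -936 (o = (4 + (2 + 2*(-3) - 2*3*(-3 - 3)))*(-26) = (4 + (2 - 6 - 2*3*(-6)))*(-26) = (4 + (2 - 6 + 36))*(-26) = (4 + 32)*(-26) = 36*(-26) = -936)
-o = -1*(-936) = 936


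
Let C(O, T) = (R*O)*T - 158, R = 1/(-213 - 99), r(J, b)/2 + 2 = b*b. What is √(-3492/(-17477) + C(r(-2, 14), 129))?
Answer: I*√65707115832982/454402 ≈ 17.839*I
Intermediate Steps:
r(J, b) = -4 + 2*b² (r(J, b) = -4 + 2*(b*b) = -4 + 2*b²)
R = -1/312 (R = 1/(-312) = -1/312 ≈ -0.0032051)
C(O, T) = -158 - O*T/312 (C(O, T) = (-O/312)*T - 158 = -O*T/312 - 158 = -158 - O*T/312)
√(-3492/(-17477) + C(r(-2, 14), 129)) = √(-3492/(-17477) + (-158 - 1/312*(-4 + 2*14²)*129)) = √(-3492*(-1/17477) + (-158 - 1/312*(-4 + 2*196)*129)) = √(3492/17477 + (-158 - 1/312*(-4 + 392)*129)) = √(3492/17477 + (-158 - 1/312*388*129)) = √(3492/17477 + (-158 - 4171/26)) = √(3492/17477 - 8279/26) = √(-144601291/454402) = I*√65707115832982/454402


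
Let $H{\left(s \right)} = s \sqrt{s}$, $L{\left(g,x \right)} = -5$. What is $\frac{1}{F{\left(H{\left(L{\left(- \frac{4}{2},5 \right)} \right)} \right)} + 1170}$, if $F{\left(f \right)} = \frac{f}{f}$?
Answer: $\frac{1}{1171} \approx 0.00085397$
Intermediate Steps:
$H{\left(s \right)} = s^{\frac{3}{2}}$
$F{\left(f \right)} = 1$
$\frac{1}{F{\left(H{\left(L{\left(- \frac{4}{2},5 \right)} \right)} \right)} + 1170} = \frac{1}{1 + 1170} = \frac{1}{1171}$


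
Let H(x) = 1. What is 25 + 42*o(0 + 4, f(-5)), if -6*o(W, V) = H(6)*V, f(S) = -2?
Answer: 39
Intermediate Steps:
o(W, V) = -V/6
25 + 42*o(0 + 4, f(-5)) = 25 + 42*(-⅙*(-2)) = 25 + 42*(⅓) = 25 + 14 = 39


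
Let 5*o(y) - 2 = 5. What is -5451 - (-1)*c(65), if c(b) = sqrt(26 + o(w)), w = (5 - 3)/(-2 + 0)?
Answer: -5451 + sqrt(685)/5 ≈ -5445.8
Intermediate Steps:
w = -1 (w = 2/(-2) = 2*(-1/2) = -1)
o(y) = 7/5 (o(y) = 2/5 + (1/5)*5 = 2/5 + 1 = 7/5)
c(b) = sqrt(685)/5 (c(b) = sqrt(26 + 7/5) = sqrt(137/5) = sqrt(685)/5)
-5451 - (-1)*c(65) = -5451 - (-1)*sqrt(685)/5 = -5451 + sqrt(685)/5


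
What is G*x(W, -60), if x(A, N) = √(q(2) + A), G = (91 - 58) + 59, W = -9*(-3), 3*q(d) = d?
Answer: 92*√249/3 ≈ 483.91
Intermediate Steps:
q(d) = d/3
W = 27
G = 92 (G = 33 + 59 = 92)
x(A, N) = √(⅔ + A) (x(A, N) = √((⅓)*2 + A) = √(⅔ + A))
G*x(W, -60) = 92*(√(6 + 9*27)/3) = 92*(√(6 + 243)/3) = 92*(√249/3) = 92*√249/3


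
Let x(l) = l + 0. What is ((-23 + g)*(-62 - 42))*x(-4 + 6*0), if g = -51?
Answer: -30784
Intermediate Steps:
x(l) = l
((-23 + g)*(-62 - 42))*x(-4 + 6*0) = ((-23 - 51)*(-62 - 42))*(-4 + 6*0) = (-74*(-104))*(-4 + 0) = 7696*(-4) = -30784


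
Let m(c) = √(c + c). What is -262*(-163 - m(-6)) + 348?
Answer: 43054 + 524*I*√3 ≈ 43054.0 + 907.59*I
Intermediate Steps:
m(c) = √2*√c (m(c) = √(2*c) = √2*√c)
-262*(-163 - m(-6)) + 348 = -262*(-163 - √2*√(-6)) + 348 = -262*(-163 - √2*I*√6) + 348 = -262*(-163 - 2*I*√3) + 348 = (42706 + 524*I*√3) + 348 = 43054 + 524*I*√3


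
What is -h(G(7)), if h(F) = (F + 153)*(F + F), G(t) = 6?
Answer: -1908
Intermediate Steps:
h(F) = 2*F*(153 + F) (h(F) = (153 + F)*(2*F) = 2*F*(153 + F))
-h(G(7)) = -2*6*(153 + 6) = -2*6*159 = -1*1908 = -1908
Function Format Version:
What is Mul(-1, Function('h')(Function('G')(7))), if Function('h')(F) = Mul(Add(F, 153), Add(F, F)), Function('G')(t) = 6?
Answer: -1908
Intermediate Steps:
Function('h')(F) = Mul(2, F, Add(153, F)) (Function('h')(F) = Mul(Add(153, F), Mul(2, F)) = Mul(2, F, Add(153, F)))
Mul(-1, Function('h')(Function('G')(7))) = Mul(-1, Mul(2, 6, Add(153, 6))) = Mul(-1, Mul(2, 6, 159)) = Mul(-1, 1908) = -1908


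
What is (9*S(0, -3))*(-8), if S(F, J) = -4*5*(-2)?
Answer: -2880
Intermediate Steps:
S(F, J) = 40 (S(F, J) = -20*(-2) = 40)
(9*S(0, -3))*(-8) = (9*40)*(-8) = 360*(-8) = -2880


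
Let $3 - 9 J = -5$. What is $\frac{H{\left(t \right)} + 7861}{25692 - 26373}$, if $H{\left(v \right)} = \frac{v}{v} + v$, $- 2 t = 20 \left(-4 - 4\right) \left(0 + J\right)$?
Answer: $- \frac{71398}{6129} \approx -11.649$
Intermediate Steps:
$J = \frac{8}{9}$ ($J = \frac{1}{3} - - \frac{5}{9} = \frac{1}{3} + \frac{5}{9} = \frac{8}{9} \approx 0.88889$)
$t = \frac{640}{9}$ ($t = - \frac{20 \left(-4 - 4\right) \left(0 + \frac{8}{9}\right)}{2} = - \frac{20 \left(\left(-8\right) \frac{8}{9}\right)}{2} = - \frac{20 \left(- \frac{64}{9}\right)}{2} = \left(- \frac{1}{2}\right) \left(- \frac{1280}{9}\right) = \frac{640}{9} \approx 71.111$)
$H{\left(v \right)} = 1 + v$
$\frac{H{\left(t \right)} + 7861}{25692 - 26373} = \frac{\left(1 + \frac{640}{9}\right) + 7861}{25692 - 26373} = \frac{\frac{649}{9} + 7861}{-681} = \frac{71398}{9} \left(- \frac{1}{681}\right) = - \frac{71398}{6129}$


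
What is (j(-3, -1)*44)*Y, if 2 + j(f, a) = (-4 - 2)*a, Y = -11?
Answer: -1936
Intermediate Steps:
j(f, a) = -2 - 6*a (j(f, a) = -2 + (-4 - 2)*a = -2 - 6*a)
(j(-3, -1)*44)*Y = ((-2 - 6*(-1))*44)*(-11) = ((-2 + 6)*44)*(-11) = (4*44)*(-11) = 176*(-11) = -1936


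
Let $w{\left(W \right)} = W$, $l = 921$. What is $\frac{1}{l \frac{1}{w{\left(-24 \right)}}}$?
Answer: $- \frac{8}{307} \approx -0.026059$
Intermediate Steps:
$\frac{1}{l \frac{1}{w{\left(-24 \right)}}} = \frac{1}{921 \frac{1}{-24}} = \frac{1}{921 \left(- \frac{1}{24}\right)} = \frac{1}{- \frac{307}{8}} = - \frac{8}{307}$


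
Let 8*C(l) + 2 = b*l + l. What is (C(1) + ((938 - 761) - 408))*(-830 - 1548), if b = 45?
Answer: 536239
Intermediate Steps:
C(l) = -¼ + 23*l/4 (C(l) = -¼ + (45*l + l)/8 = -¼ + (46*l)/8 = -¼ + 23*l/4)
(C(1) + ((938 - 761) - 408))*(-830 - 1548) = ((-¼ + (23/4)*1) + ((938 - 761) - 408))*(-830 - 1548) = ((-¼ + 23/4) + (177 - 408))*(-2378) = (11/2 - 231)*(-2378) = -451/2*(-2378) = 536239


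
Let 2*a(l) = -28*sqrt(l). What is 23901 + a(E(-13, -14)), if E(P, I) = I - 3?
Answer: 23901 - 14*I*sqrt(17) ≈ 23901.0 - 57.723*I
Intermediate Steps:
E(P, I) = -3 + I
a(l) = -14*sqrt(l) (a(l) = (-28*sqrt(l))/2 = -14*sqrt(l))
23901 + a(E(-13, -14)) = 23901 - 14*sqrt(-3 - 14) = 23901 - 14*I*sqrt(17)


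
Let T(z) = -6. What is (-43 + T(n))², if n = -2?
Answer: 2401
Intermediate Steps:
(-43 + T(n))² = (-43 - 6)² = (-49)² = 2401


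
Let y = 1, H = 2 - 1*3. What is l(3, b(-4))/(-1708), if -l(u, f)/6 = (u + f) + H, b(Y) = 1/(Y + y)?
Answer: 5/854 ≈ 0.0058548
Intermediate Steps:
H = -1 (H = 2 - 3 = -1)
b(Y) = 1/(1 + Y) (b(Y) = 1/(Y + 1) = 1/(1 + Y))
l(u, f) = 6 - 6*f - 6*u (l(u, f) = -6*((u + f) - 1) = -6*((f + u) - 1) = -6*(-1 + f + u) = 6 - 6*f - 6*u)
l(3, b(-4))/(-1708) = (6 - 6/(1 - 4) - 6*3)/(-1708) = (6 - 6/(-3) - 18)*(-1/1708) = (6 - 6*(-1/3) - 18)*(-1/1708) = (6 + 2 - 18)*(-1/1708) = -10*(-1/1708) = 5/854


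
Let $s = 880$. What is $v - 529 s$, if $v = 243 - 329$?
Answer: $-465606$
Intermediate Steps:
$v = -86$
$v - 529 s = -86 - 465520 = -465606$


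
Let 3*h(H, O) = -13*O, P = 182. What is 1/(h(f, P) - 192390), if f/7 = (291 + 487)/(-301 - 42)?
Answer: -3/579536 ≈ -5.1766e-6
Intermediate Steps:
f = -778/49 (f = 7*((291 + 487)/(-301 - 42)) = 7*(778/(-343)) = 7*(778*(-1/343)) = 7*(-778/343) = -778/49 ≈ -15.878)
h(H, O) = -13*O/3 (h(H, O) = (-13*O)/3 = -13*O/3)
1/(h(f, P) - 192390) = 1/(-13/3*182 - 192390) = 1/(-2366/3 - 192390) = 1/(-579536/3) = -3/579536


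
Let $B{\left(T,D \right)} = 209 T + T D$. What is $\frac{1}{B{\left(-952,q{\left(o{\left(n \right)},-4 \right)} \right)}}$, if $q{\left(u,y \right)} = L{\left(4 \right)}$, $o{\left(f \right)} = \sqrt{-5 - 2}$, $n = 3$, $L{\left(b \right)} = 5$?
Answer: $- \frac{1}{203728} \approx -4.9085 \cdot 10^{-6}$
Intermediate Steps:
$o{\left(f \right)} = i \sqrt{7}$ ($o{\left(f \right)} = \sqrt{-7} = i \sqrt{7}$)
$q{\left(u,y \right)} = 5$
$B{\left(T,D \right)} = 209 T + D T$
$\frac{1}{B{\left(-952,q{\left(o{\left(n \right)},-4 \right)} \right)}} = \frac{1}{\left(-952\right) \left(209 + 5\right)} = \frac{1}{\left(-952\right) 214} = \frac{1}{-203728} = - \frac{1}{203728}$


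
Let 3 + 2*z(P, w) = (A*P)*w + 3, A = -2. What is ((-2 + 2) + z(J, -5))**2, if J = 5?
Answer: 625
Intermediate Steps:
z(P, w) = -P*w (z(P, w) = -3/2 + ((-2*P)*w + 3)/2 = -3/2 + (-2*P*w + 3)/2 = -3/2 + (3 - 2*P*w)/2 = -3/2 + (3/2 - P*w) = -P*w)
((-2 + 2) + z(J, -5))**2 = ((-2 + 2) - 1*5*(-5))**2 = (0 + 25)**2 = 25**2 = 625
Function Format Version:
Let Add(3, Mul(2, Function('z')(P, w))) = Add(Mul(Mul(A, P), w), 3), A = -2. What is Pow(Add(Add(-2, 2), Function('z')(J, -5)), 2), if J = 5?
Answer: 625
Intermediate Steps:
Function('z')(P, w) = Mul(-1, P, w) (Function('z')(P, w) = Add(Rational(-3, 2), Mul(Rational(1, 2), Add(Mul(Mul(-2, P), w), 3))) = Add(Rational(-3, 2), Mul(Rational(1, 2), Add(Mul(-2, P, w), 3))) = Add(Rational(-3, 2), Mul(Rational(1, 2), Add(3, Mul(-2, P, w)))) = Add(Rational(-3, 2), Add(Rational(3, 2), Mul(-1, P, w))) = Mul(-1, P, w))
Pow(Add(Add(-2, 2), Function('z')(J, -5)), 2) = Pow(Add(Add(-2, 2), Mul(-1, 5, -5)), 2) = Pow(Add(0, 25), 2) = Pow(25, 2) = 625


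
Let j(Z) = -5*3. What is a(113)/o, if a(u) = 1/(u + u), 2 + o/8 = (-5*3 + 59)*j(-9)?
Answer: -1/1196896 ≈ -8.3549e-7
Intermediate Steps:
j(Z) = -15
o = -5296 (o = -16 + 8*((-5*3 + 59)*(-15)) = -16 + 8*((-15 + 59)*(-15)) = -16 + 8*(44*(-15)) = -16 + 8*(-660) = -16 - 5280 = -5296)
a(u) = 1/(2*u)
a(113)/o = ((½)/113)/(-5296) = ((½)*(1/113))*(-1/5296) = (1/226)*(-1/5296) = -1/1196896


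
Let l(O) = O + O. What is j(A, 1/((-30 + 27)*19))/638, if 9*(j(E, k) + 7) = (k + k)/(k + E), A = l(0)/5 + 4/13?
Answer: -13571/1234530 ≈ -0.010993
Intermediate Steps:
l(O) = 2*O
A = 4/13 (A = (2*0)/5 + 4/13 = 0*(⅕) + 4*(1/13) = 0 + 4/13 = 4/13 ≈ 0.30769)
j(E, k) = -7 + 2*k/(9*(E + k)) (j(E, k) = -7 + ((k + k)/(k + E))/9 = -7 + ((2*k)/(E + k))/9 = -7 + (2*k/(E + k))/9 = -7 + 2*k/(9*(E + k)))
j(A, 1/((-30 + 27)*19))/638 = ((-7*4/13 - 61/(9*(-30 + 27)*19))/(4/13 + 1/((-30 + 27)*19)))/638 = ((-28/13 - 61/(9*(-3)*19))/(4/13 + (1/19)/(-3)))*(1/638) = ((-28/13 - (-61)/(27*19))/(4/13 - ⅓*1/19))*(1/638) = ((-28/13 - 61/9*(-1/57))/(4/13 - 1/57))*(1/638) = ((-28/13 + 61/513)/(215/741))*(1/638) = ((741/215)*(-13571/6669))*(1/638) = -13571/1935*1/638 = -13571/1234530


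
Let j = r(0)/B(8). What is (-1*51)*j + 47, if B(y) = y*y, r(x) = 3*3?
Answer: 2549/64 ≈ 39.828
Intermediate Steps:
r(x) = 9
B(y) = y**2
j = 9/64 (j = 9/(8**2) = 9/64 ≈ 0.14063)
(-1*51)*j + 47 = -1*51*(9/64) + 47 = -51*9/64 + 47 = -459/64 + 47 = 2549/64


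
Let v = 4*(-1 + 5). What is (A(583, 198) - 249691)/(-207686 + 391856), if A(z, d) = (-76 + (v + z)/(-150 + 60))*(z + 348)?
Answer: -29397899/16575300 ≈ -1.7736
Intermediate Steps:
v = 16 (v = 4*4 = 16)
A(z, d) = (348 + z)*(-3428/45 - z/90) (A(z, d) = (-76 + (16 + z)/(-150 + 60))*(z + 348) = (-76 + (16 + z)/(-90))*(348 + z) = (-76 + (16 + z)*(-1/90))*(348 + z) = (-76 + (-8/45 - z/90))*(348 + z) = (-3428/45 - z/90)*(348 + z) = (348 + z)*(-3428/45 - z/90))
(A(583, 198) - 249691)/(-207686 + 391856) = ((-397648/15 - 3602/45*583 - 1/90*583²) - 249691)/(-207686 + 391856) = ((-397648/15 - 2099966/45 - 1/90*339889) - 249691)/184170 = ((-397648/15 - 2099966/45 - 339889/90) - 249691)*(1/184170) = (-6925709/90 - 249691)*(1/184170) = -29397899/90*1/184170 = -29397899/16575300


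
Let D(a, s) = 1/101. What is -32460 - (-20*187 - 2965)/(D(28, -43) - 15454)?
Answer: -50665965585/1560853 ≈ -32460.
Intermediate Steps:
D(a, s) = 1/101
-32460 - (-20*187 - 2965)/(D(28, -43) - 15454) = -32460 - (-20*187 - 2965)/(1/101 - 15454) = -32460 - (-3740 - 2965)/(-1560853/101) = -32460 - (-6705)*(-101)/1560853 = -32460 - 1*677205/1560853 = -32460 - 677205/1560853 = -50665965585/1560853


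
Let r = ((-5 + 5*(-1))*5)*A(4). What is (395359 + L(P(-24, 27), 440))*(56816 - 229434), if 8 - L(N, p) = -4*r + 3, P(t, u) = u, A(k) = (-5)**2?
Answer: -67383852952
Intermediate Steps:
A(k) = 25
r = -1250 (r = ((-5 + 5*(-1))*5)*25 = ((-5 - 5)*5)*25 = -10*5*25 = -50*25 = -1250)
L(N, p) = -4995 (L(N, p) = 8 - (-4*(-1250) + 3) = 8 - (5000 + 3) = 8 - 1*5003 = 8 - 5003 = -4995)
(395359 + L(P(-24, 27), 440))*(56816 - 229434) = (395359 - 4995)*(56816 - 229434) = 390364*(-172618) = -67383852952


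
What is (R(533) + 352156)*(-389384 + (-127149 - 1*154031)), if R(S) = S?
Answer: -236500546596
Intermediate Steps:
(R(533) + 352156)*(-389384 + (-127149 - 1*154031)) = (533 + 352156)*(-389384 + (-127149 - 1*154031)) = 352689*(-389384 + (-127149 - 154031)) = 352689*(-389384 - 281180) = 352689*(-670564) = -236500546596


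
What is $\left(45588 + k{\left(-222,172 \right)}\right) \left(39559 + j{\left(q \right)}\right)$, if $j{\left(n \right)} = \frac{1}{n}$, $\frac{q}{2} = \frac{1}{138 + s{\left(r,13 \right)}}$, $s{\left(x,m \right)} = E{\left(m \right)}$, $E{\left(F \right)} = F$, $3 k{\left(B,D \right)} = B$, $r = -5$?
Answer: $1803924633$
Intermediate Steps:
$k{\left(B,D \right)} = \frac{B}{3}$
$s{\left(x,m \right)} = m$
$q = \frac{2}{151}$ ($q = \frac{2}{138 + 13} = \frac{2}{151} \approx 0.013245$)
$\left(45588 + k{\left(-222,172 \right)}\right) \left(39559 + j{\left(q \right)}\right) = \left(45588 + \frac{1}{3} \left(-222\right)\right) \left(39559 + \frac{1}{\frac{2}{151}}\right) = \left(45588 - 74\right) \left(39559 + \frac{151}{2}\right) = 45514 \cdot \frac{79269}{2} = 1803924633$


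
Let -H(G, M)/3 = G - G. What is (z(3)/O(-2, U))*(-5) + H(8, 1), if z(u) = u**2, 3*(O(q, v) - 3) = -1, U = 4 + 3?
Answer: -135/8 ≈ -16.875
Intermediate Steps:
H(G, M) = 0 (H(G, M) = -3*(G - G) = -3*0 = 0)
U = 7
O(q, v) = 8/3 (O(q, v) = 3 + (1/3)*(-1) = 3 - 1/3 = 8/3)
(z(3)/O(-2, U))*(-5) + H(8, 1) = (3**2/(8/3))*(-5) + 0 = (9*(3/8))*(-5) + 0 = (27/8)*(-5) + 0 = -135/8 + 0 = -135/8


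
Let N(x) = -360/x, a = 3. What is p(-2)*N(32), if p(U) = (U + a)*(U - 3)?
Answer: 225/4 ≈ 56.250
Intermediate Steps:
p(U) = (-3 + U)*(3 + U) (p(U) = (U + 3)*(U - 3) = (3 + U)*(-3 + U) = (-3 + U)*(3 + U))
p(-2)*N(32) = (-9 + (-2)²)*(-360/32) = (-9 + 4)*(-360*1/32) = -5*(-45/4) = 225/4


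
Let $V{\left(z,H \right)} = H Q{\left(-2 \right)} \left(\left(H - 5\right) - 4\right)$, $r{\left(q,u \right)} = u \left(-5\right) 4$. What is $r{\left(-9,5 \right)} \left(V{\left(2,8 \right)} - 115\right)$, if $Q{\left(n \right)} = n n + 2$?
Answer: $16300$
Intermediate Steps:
$Q{\left(n \right)} = 2 + n^{2}$ ($Q{\left(n \right)} = n^{2} + 2 = 2 + n^{2}$)
$r{\left(q,u \right)} = - 20 u$ ($r{\left(q,u \right)} = - 5 u 4 = - 20 u$)
$V{\left(z,H \right)} = 6 H \left(-9 + H\right)$ ($V{\left(z,H \right)} = H \left(2 + \left(-2\right)^{2}\right) \left(\left(H - 5\right) - 4\right) = H \left(2 + 4\right) \left(\left(-5 + H\right) - 4\right) = H 6 \left(-9 + H\right) = 6 H \left(-9 + H\right)$)
$r{\left(-9,5 \right)} \left(V{\left(2,8 \right)} - 115\right) = \left(-20\right) 5 \left(6 \cdot 8 \left(-9 + 8\right) - 115\right) = - 100 \left(6 \cdot 8 \left(-1\right) - 115\right) = - 100 \left(-48 - 115\right) = \left(-100\right) \left(-163\right) = 16300$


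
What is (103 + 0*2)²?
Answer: 10609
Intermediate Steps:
(103 + 0*2)² = (103 + 0)² = 103² = 10609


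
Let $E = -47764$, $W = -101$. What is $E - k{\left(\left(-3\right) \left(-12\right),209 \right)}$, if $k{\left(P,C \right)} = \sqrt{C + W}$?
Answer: $-47764 - 6 \sqrt{3} \approx -47774.0$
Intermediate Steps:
$k{\left(P,C \right)} = \sqrt{-101 + C}$ ($k{\left(P,C \right)} = \sqrt{C - 101} = \sqrt{-101 + C}$)
$E - k{\left(\left(-3\right) \left(-12\right),209 \right)} = -47764 - \sqrt{-101 + 209} = -47764 - \sqrt{108} = -47764 - 6 \sqrt{3}$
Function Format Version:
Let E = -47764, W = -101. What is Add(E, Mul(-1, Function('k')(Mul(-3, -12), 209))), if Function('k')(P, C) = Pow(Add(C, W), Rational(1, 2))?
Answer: Add(-47764, Mul(-6, Pow(3, Rational(1, 2)))) ≈ -47774.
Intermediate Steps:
Function('k')(P, C) = Pow(Add(-101, C), Rational(1, 2)) (Function('k')(P, C) = Pow(Add(C, -101), Rational(1, 2)) = Pow(Add(-101, C), Rational(1, 2)))
Add(E, Mul(-1, Function('k')(Mul(-3, -12), 209))) = Add(-47764, Mul(-1, Pow(Add(-101, 209), Rational(1, 2)))) = Add(-47764, Mul(-1, Pow(108, Rational(1, 2)))) = Add(-47764, Mul(-1, Mul(6, Pow(3, Rational(1, 2))))) = Add(-47764, Mul(-6, Pow(3, Rational(1, 2))))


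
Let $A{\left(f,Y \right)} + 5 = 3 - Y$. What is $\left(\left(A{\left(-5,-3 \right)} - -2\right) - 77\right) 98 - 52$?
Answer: $-7304$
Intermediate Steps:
$A{\left(f,Y \right)} = -2 - Y$ ($A{\left(f,Y \right)} = -5 - \left(-3 + Y\right) = -2 - Y$)
$\left(\left(A{\left(-5,-3 \right)} - -2\right) - 77\right) 98 - 52 = \left(\left(\left(-2 - -3\right) - -2\right) - 77\right) 98 - 52 = \left(\left(\left(-2 + 3\right) + 2\right) - 77\right) 98 - 52 = \left(\left(1 + 2\right) - 77\right) 98 - 52 = \left(3 - 77\right) 98 - 52 = \left(-74\right) 98 - 52 = -7252 - 52 = -7304$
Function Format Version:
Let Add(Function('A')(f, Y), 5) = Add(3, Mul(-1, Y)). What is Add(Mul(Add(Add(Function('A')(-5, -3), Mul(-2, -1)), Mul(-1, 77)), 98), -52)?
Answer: -7304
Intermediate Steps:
Function('A')(f, Y) = Add(-2, Mul(-1, Y)) (Function('A')(f, Y) = Add(-5, Add(3, Mul(-1, Y))) = Add(-2, Mul(-1, Y)))
Add(Mul(Add(Add(Function('A')(-5, -3), Mul(-2, -1)), Mul(-1, 77)), 98), -52) = Add(Mul(Add(Add(Add(-2, Mul(-1, -3)), Mul(-2, -1)), Mul(-1, 77)), 98), -52) = Add(Mul(Add(Add(Add(-2, 3), 2), -77), 98), -52) = Add(Mul(Add(Add(1, 2), -77), 98), -52) = Add(Mul(Add(3, -77), 98), -52) = Add(Mul(-74, 98), -52) = Add(-7252, -52) = -7304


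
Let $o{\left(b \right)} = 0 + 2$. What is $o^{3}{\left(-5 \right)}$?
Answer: $8$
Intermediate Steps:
$o{\left(b \right)} = 2$
$o^{3}{\left(-5 \right)} = 2^{3} = 8$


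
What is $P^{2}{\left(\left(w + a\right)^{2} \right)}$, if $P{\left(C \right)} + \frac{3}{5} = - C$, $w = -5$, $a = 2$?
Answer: $\frac{2304}{25} \approx 92.16$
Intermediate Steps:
$P{\left(C \right)} = - \frac{3}{5} - C$
$P^{2}{\left(\left(w + a\right)^{2} \right)} = \left(- \frac{3}{5} - \left(-5 + 2\right)^{2}\right)^{2} = \left(- \frac{3}{5} - \left(-3\right)^{2}\right)^{2} = \left(- \frac{3}{5} - 9\right)^{2} = \left(- \frac{48}{5}\right)^{2} = \frac{2304}{25}$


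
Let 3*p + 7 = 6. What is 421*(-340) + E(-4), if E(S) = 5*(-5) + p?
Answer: -429496/3 ≈ -1.4317e+5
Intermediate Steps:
p = -⅓ (p = -7/3 + (⅓)*6 = -7/3 + 2 = -⅓ ≈ -0.33333)
E(S) = -76/3 (E(S) = 5*(-5) - ⅓ = -25 - ⅓ = -76/3)
421*(-340) + E(-4) = 421*(-340) - 76/3 = -143140 - 76/3 = -429496/3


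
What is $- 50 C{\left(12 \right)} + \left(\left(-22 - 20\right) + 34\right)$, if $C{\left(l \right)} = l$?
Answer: $-608$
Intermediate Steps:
$- 50 C{\left(12 \right)} + \left(\left(-22 - 20\right) + 34\right) = \left(-50\right) 12 + \left(\left(-22 - 20\right) + 34\right) = -600 + \left(-42 + 34\right) = -600 - 8 = -608$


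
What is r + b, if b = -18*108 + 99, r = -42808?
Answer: -44653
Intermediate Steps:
b = -1845 (b = -1944 + 99 = -1845)
r + b = -42808 - 1845 = -44653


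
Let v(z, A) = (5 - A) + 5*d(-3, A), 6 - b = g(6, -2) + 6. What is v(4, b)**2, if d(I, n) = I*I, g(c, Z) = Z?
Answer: 2304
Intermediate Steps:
b = 2 (b = 6 - (-2 + 6) = 6 - 1*4 = 6 - 4 = 2)
d(I, n) = I**2
v(z, A) = 50 - A (v(z, A) = (5 - A) + 5*(-3)**2 = (5 - A) + 5*9 = (5 - A) + 45 = 50 - A)
v(4, b)**2 = (50 - 1*2)**2 = (50 - 2)**2 = 48**2 = 2304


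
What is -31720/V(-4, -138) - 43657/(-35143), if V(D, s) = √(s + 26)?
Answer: 43657/35143 + 7930*I*√7/7 ≈ 1.2423 + 2997.3*I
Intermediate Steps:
V(D, s) = √(26 + s)
-31720/V(-4, -138) - 43657/(-35143) = -31720/√(26 - 138) - 43657/(-35143) = -31720*(-I*√7/28) - 43657*(-1/35143) = -31720*(-I*√7/28) + 43657/35143 = -(-7930)*I*√7/7 + 43657/35143 = 7930*I*√7/7 + 43657/35143 = 43657/35143 + 7930*I*√7/7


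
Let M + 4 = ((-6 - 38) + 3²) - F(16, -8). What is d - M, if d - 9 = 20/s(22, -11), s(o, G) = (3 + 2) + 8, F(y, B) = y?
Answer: 852/13 ≈ 65.538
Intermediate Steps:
s(o, G) = 13 (s(o, G) = 5 + 8 = 13)
d = 137/13 (d = 9 + 20/13 = 137/13 ≈ 10.538)
M = -55 (M = -4 + (((-6 - 38) + 3²) - 1*16) = -4 + ((-44 + 9) - 16) = -4 + (-35 - 16) = -4 - 51 = -55)
d - M = 137/13 - 1*(-55) = 137/13 + 55 = 852/13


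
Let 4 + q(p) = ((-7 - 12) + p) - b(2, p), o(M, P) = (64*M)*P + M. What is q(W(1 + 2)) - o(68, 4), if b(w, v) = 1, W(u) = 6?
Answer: -17494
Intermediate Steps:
o(M, P) = M + 64*M*P (o(M, P) = 64*M*P + M = M + 64*M*P)
q(p) = -24 + p (q(p) = -4 + (((-7 - 12) + p) - 1*1) = -4 + ((-19 + p) - 1) = -4 + (-20 + p) = -24 + p)
q(W(1 + 2)) - o(68, 4) = (-24 + 6) - 68*(1 + 64*4) = -18 - 68*(1 + 256) = -18 - 68*257 = -18 - 1*17476 = -18 - 17476 = -17494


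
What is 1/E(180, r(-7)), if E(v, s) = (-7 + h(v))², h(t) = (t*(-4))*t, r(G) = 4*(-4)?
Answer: 1/16797974449 ≈ 5.9531e-11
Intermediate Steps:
r(G) = -16
h(t) = -4*t² (h(t) = (-4*t)*t = -4*t²)
E(v, s) = (-7 - 4*v²)²
1/E(180, r(-7)) = 1/((7 + 4*180²)²) = 1/((7 + 4*32400)²) = 1/((7 + 129600)²) = 1/(129607²) = 1/16797974449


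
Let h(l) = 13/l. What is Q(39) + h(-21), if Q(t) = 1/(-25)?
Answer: -346/525 ≈ -0.65905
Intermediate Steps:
Q(t) = -1/25
Q(39) + h(-21) = -1/25 + 13/(-21) = -1/25 + 13*(-1/21) = -1/25 - 13/21 = -346/525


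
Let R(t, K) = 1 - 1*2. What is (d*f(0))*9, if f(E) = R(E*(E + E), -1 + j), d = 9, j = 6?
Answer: -81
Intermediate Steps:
R(t, K) = -1 (R(t, K) = 1 - 2 = -1)
f(E) = -1
(d*f(0))*9 = (9*(-1))*9 = -9*9 = -81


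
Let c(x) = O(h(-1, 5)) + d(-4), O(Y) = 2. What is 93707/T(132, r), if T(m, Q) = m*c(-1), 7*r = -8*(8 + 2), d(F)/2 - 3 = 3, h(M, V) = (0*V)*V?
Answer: 93707/1848 ≈ 50.707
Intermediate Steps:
h(M, V) = 0 (h(M, V) = 0*V = 0)
d(F) = 12 (d(F) = 6 + 2*3 = 6 + 6 = 12)
r = -80/7 (r = (-8*(8 + 2))/7 = (-8*10)/7 = (⅐)*(-80) = -80/7 ≈ -11.429)
c(x) = 14 (c(x) = 2 + 12 = 14)
T(m, Q) = 14*m (T(m, Q) = m*14 = 14*m)
93707/T(132, r) = 93707/((14*132)) = 93707/1848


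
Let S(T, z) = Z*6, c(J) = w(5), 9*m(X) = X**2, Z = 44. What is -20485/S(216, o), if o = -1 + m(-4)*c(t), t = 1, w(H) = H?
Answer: -20485/264 ≈ -77.595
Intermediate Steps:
m(X) = X**2/9
c(J) = 5
o = 71/9 (o = -1 + ((1/9)*(-4)**2)*5 = -1 + ((1/9)*16)*5 = -1 + (16/9)*5 = -1 + 80/9 = 71/9 ≈ 7.8889)
S(T, z) = 264 (S(T, z) = 44*6 = 264)
-20485/S(216, o) = -20485/264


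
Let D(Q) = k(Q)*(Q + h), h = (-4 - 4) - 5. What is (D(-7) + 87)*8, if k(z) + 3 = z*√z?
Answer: 1176 + 1120*I*√7 ≈ 1176.0 + 2963.2*I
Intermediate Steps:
k(z) = -3 + z^(3/2) (k(z) = -3 + z*√z = -3 + z^(3/2))
h = -13 (h = -8 - 5 = -13)
D(Q) = (-13 + Q)*(-3 + Q^(3/2)) (D(Q) = (-3 + Q^(3/2))*(Q - 13) = (-3 + Q^(3/2))*(-13 + Q) = (-13 + Q)*(-3 + Q^(3/2)))
(D(-7) + 87)*8 = ((-13 - 7)*(-3 + (-7)^(3/2)) + 87)*8 = (-20*(-3 - 7*I*√7) + 87)*8 = ((60 + 140*I*√7) + 87)*8 = (147 + 140*I*√7)*8 = 1176 + 1120*I*√7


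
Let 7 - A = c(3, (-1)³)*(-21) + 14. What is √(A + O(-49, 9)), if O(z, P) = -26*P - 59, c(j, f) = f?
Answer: I*√321 ≈ 17.916*I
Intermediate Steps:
O(z, P) = -59 - 26*P
A = -28 (A = 7 - ((-1)³*(-21) + 14) = 7 - (-1*(-21) + 14) = 7 - (21 + 14) = 7 - 1*35 = 7 - 35 = -28)
√(A + O(-49, 9)) = √(-28 + (-59 - 26*9)) = √(-28 + (-59 - 234)) = √(-28 - 293) = √(-321) = I*√321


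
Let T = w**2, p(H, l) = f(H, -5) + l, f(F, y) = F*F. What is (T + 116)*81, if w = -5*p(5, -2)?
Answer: 1080621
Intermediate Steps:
f(F, y) = F**2
p(H, l) = l + H**2 (p(H, l) = H**2 + l = l + H**2)
w = -115 (w = -5*(-2 + 5**2) = -5*(-2 + 25) = -5*23 = -115)
T = 13225 (T = (-115)**2 = 13225)
(T + 116)*81 = (13225 + 116)*81 = 13341*81 = 1080621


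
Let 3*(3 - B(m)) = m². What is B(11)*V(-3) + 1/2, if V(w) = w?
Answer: 225/2 ≈ 112.50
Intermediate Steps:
B(m) = 3 - m²/3
B(11)*V(-3) + 1/2 = (3 - ⅓*11²)*(-3) + 1/2 = (3 - ⅓*121)*(-3) + ½ = (3 - 121/3)*(-3) + ½ = -112/3*(-3) + ½ = 112 + ½ = 225/2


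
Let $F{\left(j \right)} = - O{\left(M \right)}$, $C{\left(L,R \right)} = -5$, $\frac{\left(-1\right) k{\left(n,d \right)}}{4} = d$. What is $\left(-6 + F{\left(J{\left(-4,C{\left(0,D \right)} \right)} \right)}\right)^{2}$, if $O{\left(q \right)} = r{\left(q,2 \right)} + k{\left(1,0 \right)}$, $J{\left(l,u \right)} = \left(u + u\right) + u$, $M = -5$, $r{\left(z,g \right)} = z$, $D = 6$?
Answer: $1$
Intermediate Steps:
$k{\left(n,d \right)} = - 4 d$
$J{\left(l,u \right)} = 3 u$ ($J{\left(l,u \right)} = 2 u + u = 3 u$)
$O{\left(q \right)} = q$ ($O{\left(q \right)} = q - 0 = q + 0 = q$)
$F{\left(j \right)} = 5$ ($F{\left(j \right)} = \left(-1\right) \left(-5\right) = 5$)
$\left(-6 + F{\left(J{\left(-4,C{\left(0,D \right)} \right)} \right)}\right)^{2} = \left(-6 + 5\right)^{2} = \left(-1\right)^{2} = 1$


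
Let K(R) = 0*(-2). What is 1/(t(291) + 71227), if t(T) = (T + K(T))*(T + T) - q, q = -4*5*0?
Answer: 1/240589 ≈ 4.1565e-6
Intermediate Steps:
K(R) = 0
q = 0 (q = -20*0 = 0)
t(T) = 2*T² (t(T) = (T + 0)*(T + T) - 1*0 = T*(2*T) + 0 = 2*T² + 0 = 2*T²)
1/(t(291) + 71227) = 1/(2*291² + 71227) = 1/(2*84681 + 71227) = 1/(169362 + 71227) = 1/240589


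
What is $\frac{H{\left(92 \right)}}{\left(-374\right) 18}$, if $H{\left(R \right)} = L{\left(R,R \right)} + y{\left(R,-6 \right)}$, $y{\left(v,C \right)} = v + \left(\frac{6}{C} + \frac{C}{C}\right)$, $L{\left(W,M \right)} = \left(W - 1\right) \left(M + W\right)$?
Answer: $- \frac{1403}{561} \approx -2.5009$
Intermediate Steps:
$L{\left(W,M \right)} = \left(-1 + W\right) \left(M + W\right)$
$y{\left(v,C \right)} = 1 + v + \frac{6}{C}$ ($y{\left(v,C \right)} = v + \left(\frac{6}{C} + 1\right) = v + \left(1 + \frac{6}{C}\right) = 1 + v + \frac{6}{C}$)
$H{\left(R \right)} = - R + 2 R^{2}$ ($H{\left(R \right)} = \left(R^{2} - R - R + R R\right) + \left(1 + R + \frac{6}{-6}\right) = \left(R^{2} - R - R + R^{2}\right) + \left(1 + R + 6 \left(- \frac{1}{6}\right)\right) = \left(- 2 R + 2 R^{2}\right) + \left(1 + R - 1\right) = \left(- 2 R + 2 R^{2}\right) + R = - R + 2 R^{2}$)
$\frac{H{\left(92 \right)}}{\left(-374\right) 18} = \frac{92 \left(-1 + 2 \cdot 92\right)}{\left(-374\right) 18} = \frac{92 \left(-1 + 184\right)}{-6732} = 92 \cdot 183 \left(- \frac{1}{6732}\right) = 16836 \left(- \frac{1}{6732}\right) = - \frac{1403}{561}$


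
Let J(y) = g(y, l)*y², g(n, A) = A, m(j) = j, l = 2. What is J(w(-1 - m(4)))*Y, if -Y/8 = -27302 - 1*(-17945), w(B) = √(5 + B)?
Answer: 0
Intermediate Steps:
J(y) = 2*y²
Y = 74856 (Y = -8*(-27302 - 1*(-17945)) = -8*(-27302 + 17945) = -8*(-9357) = 74856)
J(w(-1 - m(4)))*Y = (2*(√(5 + (-1 - 1*4)))²)*74856 = (2*(√(5 + (-1 - 4)))²)*74856 = (2*(√(5 - 5))²)*74856 = (2*(√0)²)*74856 = (2*0²)*74856 = (2*0)*74856 = 0*74856 = 0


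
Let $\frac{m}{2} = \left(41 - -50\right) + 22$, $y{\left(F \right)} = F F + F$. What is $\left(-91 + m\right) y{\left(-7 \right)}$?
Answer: $5670$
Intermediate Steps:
$y{\left(F \right)} = F + F^{2}$ ($y{\left(F \right)} = F^{2} + F = F + F^{2}$)
$m = 226$ ($m = 2 \left(\left(41 - -50\right) + 22\right) = 2 \left(\left(41 + 50\right) + 22\right) = 2 \left(91 + 22\right) = 2 \cdot 113 = 226$)
$\left(-91 + m\right) y{\left(-7 \right)} = \left(-91 + 226\right) \left(- 7 \left(1 - 7\right)\right) = 135 \left(\left(-7\right) \left(-6\right)\right) = 135 \cdot 42 = 5670$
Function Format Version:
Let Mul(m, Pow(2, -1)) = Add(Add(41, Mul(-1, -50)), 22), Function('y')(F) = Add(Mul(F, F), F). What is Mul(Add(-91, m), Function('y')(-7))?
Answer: 5670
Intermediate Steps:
Function('y')(F) = Add(F, Pow(F, 2)) (Function('y')(F) = Add(Pow(F, 2), F) = Add(F, Pow(F, 2)))
m = 226 (m = Mul(2, Add(Add(41, Mul(-1, -50)), 22)) = Mul(2, Add(Add(41, 50), 22)) = Mul(2, Add(91, 22)) = Mul(2, 113) = 226)
Mul(Add(-91, m), Function('y')(-7)) = Mul(Add(-91, 226), Mul(-7, Add(1, -7))) = Mul(135, Mul(-7, -6)) = Mul(135, 42) = 5670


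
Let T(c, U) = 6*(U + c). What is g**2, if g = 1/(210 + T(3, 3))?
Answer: 1/60516 ≈ 1.6525e-5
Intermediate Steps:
T(c, U) = 6*U + 6*c
g = 1/246 (g = 1/(210 + (6*3 + 6*3)) = 1/(210 + (18 + 18)) = 1/(210 + 36) = 1/246 ≈ 0.0040650)
g**2 = (1/246)**2 = 1/60516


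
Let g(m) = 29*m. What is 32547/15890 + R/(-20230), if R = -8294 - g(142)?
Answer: 12223607/4592210 ≈ 2.6618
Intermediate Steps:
R = -12412 (R = -8294 - 29*142 = -8294 - 1*4118 = -8294 - 4118 = -12412)
32547/15890 + R/(-20230) = 32547/15890 - 12412/(-20230) = 32547*(1/15890) - 12412*(-1/20230) = 32547/15890 + 6206/10115 = 12223607/4592210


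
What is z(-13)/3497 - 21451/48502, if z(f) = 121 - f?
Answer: -68514879/169611494 ≈ -0.40395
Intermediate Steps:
z(-13)/3497 - 21451/48502 = (121 - 1*(-13))/3497 - 21451/48502 = (121 + 13)*(1/3497) - 21451*1/48502 = 134*(1/3497) - 21451/48502 = 134/3497 - 21451/48502 = -68514879/169611494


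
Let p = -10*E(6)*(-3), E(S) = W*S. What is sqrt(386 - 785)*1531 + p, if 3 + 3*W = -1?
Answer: -240 + 1531*I*sqrt(399) ≈ -240.0 + 30582.0*I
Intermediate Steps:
W = -4/3 (W = -1 + (1/3)*(-1) = -1 - 1/3 = -4/3 ≈ -1.3333)
E(S) = -4*S/3
p = -240 (p = -(-40)*6/3*(-3) = -10*(-8)*(-3) = 80*(-3) = -240)
sqrt(386 - 785)*1531 + p = sqrt(386 - 785)*1531 - 240 = sqrt(-399)*1531 - 240 = (I*sqrt(399))*1531 - 240 = 1531*I*sqrt(399) - 240 = -240 + 1531*I*sqrt(399)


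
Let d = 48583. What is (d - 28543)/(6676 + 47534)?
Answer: 668/1807 ≈ 0.36967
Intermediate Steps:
(d - 28543)/(6676 + 47534) = (48583 - 28543)/(6676 + 47534) = 20040/54210 = 20040*(1/54210) = 668/1807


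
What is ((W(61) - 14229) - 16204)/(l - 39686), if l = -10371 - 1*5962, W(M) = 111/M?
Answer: 1856302/3417159 ≈ 0.54323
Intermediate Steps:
l = -16333 (l = -10371 - 5962 = -16333)
((W(61) - 14229) - 16204)/(l - 39686) = ((111/61 - 14229) - 16204)/(-16333 - 39686) = ((111*(1/61) - 14229) - 16204)/(-56019) = ((111/61 - 14229) - 16204)*(-1/56019) = (-867858/61 - 16204)*(-1/56019) = -1856302/61*(-1/56019) = 1856302/3417159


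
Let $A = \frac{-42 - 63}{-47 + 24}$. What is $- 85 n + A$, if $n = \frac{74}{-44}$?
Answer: $\frac{74645}{506} \approx 147.52$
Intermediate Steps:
$n = - \frac{37}{22}$ ($n = 74 \left(- \frac{1}{44}\right) = - \frac{37}{22} \approx -1.6818$)
$A = \frac{105}{23}$ ($A = - \frac{105}{-23} = \left(-105\right) \left(- \frac{1}{23}\right) = \frac{105}{23} \approx 4.5652$)
$- 85 n + A = \left(-85\right) \left(- \frac{37}{22}\right) + \frac{105}{23} = \frac{3145}{22} + \frac{105}{23} = \frac{74645}{506}$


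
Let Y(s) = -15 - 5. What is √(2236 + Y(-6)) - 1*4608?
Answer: -4608 + 2*√554 ≈ -4560.9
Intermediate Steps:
Y(s) = -20
√(2236 + Y(-6)) - 1*4608 = √(2236 - 20) - 1*4608 = √2216 - 4608 = 2*√554 - 4608 = -4608 + 2*√554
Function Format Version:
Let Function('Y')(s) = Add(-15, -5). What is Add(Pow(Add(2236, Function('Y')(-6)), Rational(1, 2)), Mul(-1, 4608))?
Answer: Add(-4608, Mul(2, Pow(554, Rational(1, 2)))) ≈ -4560.9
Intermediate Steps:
Function('Y')(s) = -20
Add(Pow(Add(2236, Function('Y')(-6)), Rational(1, 2)), Mul(-1, 4608)) = Add(Pow(Add(2236, -20), Rational(1, 2)), Mul(-1, 4608)) = Add(Pow(2216, Rational(1, 2)), -4608) = Add(Mul(2, Pow(554, Rational(1, 2))), -4608) = Add(-4608, Mul(2, Pow(554, Rational(1, 2))))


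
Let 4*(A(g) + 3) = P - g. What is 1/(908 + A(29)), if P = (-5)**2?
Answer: 1/904 ≈ 0.0011062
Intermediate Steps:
P = 25
A(g) = 13/4 - g/4 (A(g) = -3 + (25 - g)/4 = -3 + (25/4 - g/4) = 13/4 - g/4)
1/(908 + A(29)) = 1/(908 + (13/4 - 1/4*29)) = 1/(908 + (13/4 - 29/4)) = 1/(908 - 4) = 1/904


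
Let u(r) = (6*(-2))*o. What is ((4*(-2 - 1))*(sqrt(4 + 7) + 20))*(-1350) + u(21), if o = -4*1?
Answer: 324048 + 16200*sqrt(11) ≈ 3.7778e+5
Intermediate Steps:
o = -4
u(r) = 48 (u(r) = (6*(-2))*(-4) = -12*(-4) = 48)
((4*(-2 - 1))*(sqrt(4 + 7) + 20))*(-1350) + u(21) = ((4*(-2 - 1))*(sqrt(4 + 7) + 20))*(-1350) + 48 = ((4*(-3))*(sqrt(11) + 20))*(-1350) + 48 = -12*(20 + sqrt(11))*(-1350) + 48 = (-240 - 12*sqrt(11))*(-1350) + 48 = (324000 + 16200*sqrt(11)) + 48 = 324048 + 16200*sqrt(11)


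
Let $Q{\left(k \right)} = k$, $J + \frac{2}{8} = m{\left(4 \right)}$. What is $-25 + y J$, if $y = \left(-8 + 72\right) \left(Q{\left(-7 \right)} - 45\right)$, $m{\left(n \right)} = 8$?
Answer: $-25817$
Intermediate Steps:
$J = \frac{31}{4}$ ($J = - \frac{1}{4} + 8 = \frac{31}{4} \approx 7.75$)
$y = -3328$ ($y = \left(-8 + 72\right) \left(-7 - 45\right) = 64 \left(-52\right) = -3328$)
$-25 + y J = -25 - 25792 = -25817$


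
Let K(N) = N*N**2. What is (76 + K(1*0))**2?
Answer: 5776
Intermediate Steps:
K(N) = N**3
(76 + K(1*0))**2 = (76 + (1*0)**3)**2 = (76 + 0**3)**2 = (76 + 0)**2 = 76**2 = 5776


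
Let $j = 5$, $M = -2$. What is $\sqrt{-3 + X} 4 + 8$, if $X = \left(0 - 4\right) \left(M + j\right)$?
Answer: $8 + 4 i \sqrt{15} \approx 8.0 + 15.492 i$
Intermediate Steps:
$X = -12$ ($X = \left(0 - 4\right) \left(-2 + 5\right) = \left(-4\right) 3 = -12$)
$\sqrt{-3 + X} 4 + 8 = \sqrt{-3 - 12} \cdot 4 + 8 = \sqrt{-15} \cdot 4 + 8 = i \sqrt{15} \cdot 4 + 8 = 4 i \sqrt{15} + 8 = 8 + 4 i \sqrt{15}$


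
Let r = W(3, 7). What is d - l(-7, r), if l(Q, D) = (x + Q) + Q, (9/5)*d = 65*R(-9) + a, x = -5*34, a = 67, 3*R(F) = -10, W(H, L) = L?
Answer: 2723/27 ≈ 100.85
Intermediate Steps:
R(F) = -10/3 (R(F) = (⅓)*(-10) = -10/3)
r = 7
x = -170
d = -2245/27 (d = 5*(65*(-10/3) + 67)/9 = 5*(-650/3 + 67)/9 = (5/9)*(-449/3) = -2245/27 ≈ -83.148)
l(Q, D) = -170 + 2*Q (l(Q, D) = (-170 + Q) + Q = -170 + 2*Q)
d - l(-7, r) = -2245/27 - (-170 + 2*(-7)) = -2245/27 - (-170 - 14) = -2245/27 - 1*(-184) = -2245/27 + 184 = 2723/27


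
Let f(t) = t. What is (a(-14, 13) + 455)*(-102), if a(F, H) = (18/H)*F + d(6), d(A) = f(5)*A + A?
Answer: -625362/13 ≈ -48105.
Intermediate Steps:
d(A) = 6*A (d(A) = 5*A + A = 6*A)
a(F, H) = 36 + 18*F/H (a(F, H) = (18/H)*F + 6*6 = 18*F/H + 36 = 36 + 18*F/H)
(a(-14, 13) + 455)*(-102) = ((36 + 18*(-14)/13) + 455)*(-102) = ((36 + 18*(-14)*(1/13)) + 455)*(-102) = ((36 - 252/13) + 455)*(-102) = (216/13 + 455)*(-102) = (6131/13)*(-102) = -625362/13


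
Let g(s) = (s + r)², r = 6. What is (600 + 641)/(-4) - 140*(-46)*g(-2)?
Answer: 410919/4 ≈ 1.0273e+5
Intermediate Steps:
g(s) = (6 + s)² (g(s) = (s + 6)² = (6 + s)²)
(600 + 641)/(-4) - 140*(-46)*g(-2) = (600 + 641)/(-4) - 140*(-46)*(6 - 2)² = -¼*1241 - (-6440)*4² = -1241/4 - (-6440)*16 = -1241/4 - 1*(-103040) = -1241/4 + 103040 = 410919/4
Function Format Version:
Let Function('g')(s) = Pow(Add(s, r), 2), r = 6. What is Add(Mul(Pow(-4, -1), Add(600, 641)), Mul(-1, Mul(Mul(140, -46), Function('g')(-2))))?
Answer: Rational(410919, 4) ≈ 1.0273e+5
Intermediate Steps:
Function('g')(s) = Pow(Add(6, s), 2) (Function('g')(s) = Pow(Add(s, 6), 2) = Pow(Add(6, s), 2))
Add(Mul(Pow(-4, -1), Add(600, 641)), Mul(-1, Mul(Mul(140, -46), Function('g')(-2)))) = Add(Mul(Pow(-4, -1), Add(600, 641)), Mul(-1, Mul(Mul(140, -46), Pow(Add(6, -2), 2)))) = Add(Mul(Rational(-1, 4), 1241), Mul(-1, Mul(-6440, Pow(4, 2)))) = Add(Rational(-1241, 4), Mul(-1, Mul(-6440, 16))) = Add(Rational(-1241, 4), Mul(-1, -103040)) = Add(Rational(-1241, 4), 103040) = Rational(410919, 4)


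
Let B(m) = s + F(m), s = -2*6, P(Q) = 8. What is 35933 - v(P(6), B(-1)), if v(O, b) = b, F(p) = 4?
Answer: 35941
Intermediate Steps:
s = -12
B(m) = -8 (B(m) = -12 + 4 = -8)
35933 - v(P(6), B(-1)) = 35933 - 1*(-8) = 35933 + 8 = 35941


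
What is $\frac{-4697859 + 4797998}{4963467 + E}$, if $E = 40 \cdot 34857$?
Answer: $\frac{100139}{6357747} \approx 0.015751$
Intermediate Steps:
$E = 1394280$
$\frac{-4697859 + 4797998}{4963467 + E} = \frac{-4697859 + 4797998}{4963467 + 1394280} = \frac{100139}{6357747}$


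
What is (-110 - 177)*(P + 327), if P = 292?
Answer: -177653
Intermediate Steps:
(-110 - 177)*(P + 327) = (-110 - 177)*(292 + 327) = -287*619 = -177653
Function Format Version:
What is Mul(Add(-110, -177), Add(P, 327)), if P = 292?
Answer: -177653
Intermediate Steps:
Mul(Add(-110, -177), Add(P, 327)) = Mul(Add(-110, -177), Add(292, 327)) = Mul(-287, 619) = -177653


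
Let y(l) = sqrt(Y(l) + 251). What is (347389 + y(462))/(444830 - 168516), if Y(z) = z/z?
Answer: 347389/276314 + 3*sqrt(7)/138157 ≈ 1.2573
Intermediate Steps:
Y(z) = 1
y(l) = 6*sqrt(7) (y(l) = sqrt(1 + 251) = sqrt(252) = 6*sqrt(7))
(347389 + y(462))/(444830 - 168516) = (347389 + 6*sqrt(7))/(444830 - 168516) = (347389 + 6*sqrt(7))/276314 = (347389 + 6*sqrt(7))*(1/276314) = 347389/276314 + 3*sqrt(7)/138157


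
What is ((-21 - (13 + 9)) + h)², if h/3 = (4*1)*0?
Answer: 1849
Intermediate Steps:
h = 0 (h = 3*((4*1)*0) = 3*(4*0) = 3*0 = 0)
((-21 - (13 + 9)) + h)² = ((-21 - (13 + 9)) + 0)² = ((-21 - 1*22) + 0)² = ((-21 - 22) + 0)² = (-43 + 0)² = (-43)² = 1849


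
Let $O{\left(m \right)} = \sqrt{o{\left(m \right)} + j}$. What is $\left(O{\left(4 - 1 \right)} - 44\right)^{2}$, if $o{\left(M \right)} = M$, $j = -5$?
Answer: $\left(44 - i \sqrt{2}\right)^{2} \approx 1934.0 - 124.45 i$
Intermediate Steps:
$O{\left(m \right)} = \sqrt{-5 + m}$ ($O{\left(m \right)} = \sqrt{m - 5} = \sqrt{-5 + m}$)
$\left(O{\left(4 - 1 \right)} - 44\right)^{2} = \left(\sqrt{-5 + \left(4 - 1\right)} - 44\right)^{2} = \left(\sqrt{-5 + 3} - 44\right)^{2} = \left(\sqrt{-2} - 44\right)^{2} = \left(i \sqrt{2} - 44\right)^{2} = \left(-44 + i \sqrt{2}\right)^{2}$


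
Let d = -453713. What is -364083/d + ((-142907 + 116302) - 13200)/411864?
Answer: 131892634747/186868051032 ≈ 0.70581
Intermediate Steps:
-364083/d + ((-142907 + 116302) - 13200)/411864 = -364083/(-453713) + ((-142907 + 116302) - 13200)/411864 = -364083*(-1/453713) + (-26605 - 13200)*(1/411864) = 364083/453713 - 39805*1/411864 = 364083/453713 - 39805/411864 = 131892634747/186868051032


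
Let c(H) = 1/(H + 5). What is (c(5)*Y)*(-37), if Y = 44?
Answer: -814/5 ≈ -162.80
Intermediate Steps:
c(H) = 1/(5 + H)
(c(5)*Y)*(-37) = (44/(5 + 5))*(-37) = (44/10)*(-37) = ((1/10)*44)*(-37) = (22/5)*(-37) = -814/5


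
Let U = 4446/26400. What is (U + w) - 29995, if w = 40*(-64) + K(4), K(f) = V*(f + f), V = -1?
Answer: -143276459/4400 ≈ -32563.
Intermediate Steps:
K(f) = -2*f (K(f) = -(f + f) = -2*f)
w = -2568 (w = 40*(-64) - 2*4 = -2560 - 8 = -2568)
U = 741/4400 (U = 4446*(1/26400) = 741/4400 ≈ 0.16841)
(U + w) - 29995 = (741/4400 - 2568) - 29995 = -11298459/4400 - 29995 = -143276459/4400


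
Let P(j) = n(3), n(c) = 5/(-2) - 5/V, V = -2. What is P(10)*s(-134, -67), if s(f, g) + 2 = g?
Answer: 0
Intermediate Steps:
s(f, g) = -2 + g
n(c) = 0 (n(c) = 5/(-2) - 5/(-2) = 5*(-½) - 5*(-½) = -5/2 + 5/2 = 0)
P(j) = 0
P(10)*s(-134, -67) = 0*(-2 - 67) = 0*(-69) = 0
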